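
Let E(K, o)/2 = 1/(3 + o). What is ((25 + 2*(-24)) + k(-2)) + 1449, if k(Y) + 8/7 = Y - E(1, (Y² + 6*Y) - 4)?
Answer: 89654/63 ≈ 1423.1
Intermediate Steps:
E(K, o) = 2/(3 + o)
k(Y) = -8/7 + Y - 2/(-1 + Y² + 6*Y) (k(Y) = -8/7 + (Y - 2/(3 + ((Y² + 6*Y) - 4))) = -8/7 + (Y - 2/(3 + (-4 + Y² + 6*Y))) = -8/7 + (Y - 2/(-1 + Y² + 6*Y)) = -8/7 + Y - 2/(-1 + Y² + 6*Y))
((25 + 2*(-24)) + k(-2)) + 1449 = ((25 + 2*(-24)) + (-14 + (-8 + 7*(-2))*(-1 + (-2)² + 6*(-2)))/(7*(-1 + (-2)² + 6*(-2)))) + 1449 = ((25 - 48) + (-14 + (-8 - 14)*(-1 + 4 - 12))/(7*(-1 + 4 - 12))) + 1449 = (-23 + (⅐)*(-14 - 22*(-9))/(-9)) + 1449 = (-23 + (⅐)*(-⅑)*(-14 + 198)) + 1449 = (-23 + (⅐)*(-⅑)*184) + 1449 = (-23 - 184/63) + 1449 = -1633/63 + 1449 = 89654/63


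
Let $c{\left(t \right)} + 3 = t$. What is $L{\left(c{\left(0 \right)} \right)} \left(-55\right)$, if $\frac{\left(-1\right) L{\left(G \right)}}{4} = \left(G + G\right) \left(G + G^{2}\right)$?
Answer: $-7920$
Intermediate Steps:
$c{\left(t \right)} = -3 + t$
$L{\left(G \right)} = - 8 G \left(G + G^{2}\right)$ ($L{\left(G \right)} = - 4 \left(G + G\right) \left(G + G^{2}\right) = - 4 \cdot 2 G \left(G + G^{2}\right) = - 8 G \left(G + G^{2}\right)$)
$L{\left(c{\left(0 \right)} \right)} \left(-55\right) = 8 \left(-3 + 0\right)^{2} \left(-1 - \left(-3 + 0\right)\right) \left(-55\right) = 8 \left(-3\right)^{2} \left(-1 - -3\right) \left(-55\right) = 8 \cdot 9 \left(-1 + 3\right) \left(-55\right) = 8 \cdot 9 \cdot 2 \left(-55\right) = 144 \left(-55\right) = -7920$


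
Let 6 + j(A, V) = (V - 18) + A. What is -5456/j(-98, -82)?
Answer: 1364/51 ≈ 26.745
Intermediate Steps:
j(A, V) = -24 + A + V (j(A, V) = -6 + ((V - 18) + A) = -6 + ((-18 + V) + A) = -6 + (-18 + A + V) = -24 + A + V)
-5456/j(-98, -82) = -5456/(-24 - 98 - 82) = -5456/(-204) = -5456*(-1/204) = 1364/51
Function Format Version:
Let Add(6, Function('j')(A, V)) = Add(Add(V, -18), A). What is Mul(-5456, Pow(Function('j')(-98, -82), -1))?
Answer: Rational(1364, 51) ≈ 26.745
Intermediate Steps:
Function('j')(A, V) = Add(-24, A, V) (Function('j')(A, V) = Add(-6, Add(Add(V, -18), A)) = Add(-6, Add(Add(-18, V), A)) = Add(-6, Add(-18, A, V)) = Add(-24, A, V))
Mul(-5456, Pow(Function('j')(-98, -82), -1)) = Mul(-5456, Pow(Add(-24, -98, -82), -1)) = Mul(-5456, Pow(-204, -1)) = Mul(-5456, Rational(-1, 204)) = Rational(1364, 51)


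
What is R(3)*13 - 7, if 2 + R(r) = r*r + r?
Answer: 123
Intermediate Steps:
R(r) = -2 + r + r² (R(r) = -2 + (r*r + r) = -2 + (r² + r) = -2 + (r + r²) = -2 + r + r²)
R(3)*13 - 7 = (-2 + 3 + 3²)*13 - 7 = (-2 + 3 + 9)*13 - 7 = 10*13 - 7 = 130 - 7 = 123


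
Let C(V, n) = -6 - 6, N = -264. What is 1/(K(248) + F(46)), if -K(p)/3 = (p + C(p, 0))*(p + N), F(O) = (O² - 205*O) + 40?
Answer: 1/4054 ≈ 0.00024667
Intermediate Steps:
C(V, n) = -12
F(O) = 40 + O² - 205*O
K(p) = -3*(-264 + p)*(-12 + p) (K(p) = -3*(p - 12)*(p - 264) = -3*(-12 + p)*(-264 + p) = -3*(-264 + p)*(-12 + p))
1/(K(248) + F(46)) = 1/((-9504 - 3*248² + 828*248) + (40 + 46² - 205*46)) = 1/((-9504 - 3*61504 + 205344) + (40 + 2116 - 9430)) = 1/((-9504 - 184512 + 205344) - 7274) = 1/(11328 - 7274) = 1/4054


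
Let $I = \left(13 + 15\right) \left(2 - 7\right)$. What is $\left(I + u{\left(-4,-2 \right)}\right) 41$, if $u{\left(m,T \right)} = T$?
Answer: $-5822$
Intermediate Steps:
$I = -140$ ($I = 28 \left(-5\right) = -140$)
$\left(I + u{\left(-4,-2 \right)}\right) 41 = \left(-140 - 2\right) 41 = \left(-142\right) 41 = -5822$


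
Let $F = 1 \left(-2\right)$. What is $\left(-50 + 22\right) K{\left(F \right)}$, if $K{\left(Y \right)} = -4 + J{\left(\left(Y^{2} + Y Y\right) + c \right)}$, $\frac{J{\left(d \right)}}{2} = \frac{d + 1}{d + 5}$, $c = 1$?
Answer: $72$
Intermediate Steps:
$F = -2$
$J{\left(d \right)} = \frac{2 \left(1 + d\right)}{5 + d}$ ($J{\left(d \right)} = 2 \frac{d + 1}{d + 5} = 2 \frac{1 + d}{5 + d} = \frac{2 \left(1 + d\right)}{5 + d}$)
$K{\left(Y \right)} = -4 + \frac{2 \left(2 + 2 Y^{2}\right)}{6 + 2 Y^{2}}$ ($K{\left(Y \right)} = -4 + \frac{2 \left(1 + \left(\left(Y^{2} + Y Y\right) + 1\right)\right)}{5 + \left(\left(Y^{2} + Y Y\right) + 1\right)} = -4 + \frac{2 \left(1 + \left(\left(Y^{2} + Y^{2}\right) + 1\right)\right)}{5 + \left(\left(Y^{2} + Y^{2}\right) + 1\right)} = -4 + \frac{2 \left(1 + \left(2 Y^{2} + 1\right)\right)}{5 + \left(2 Y^{2} + 1\right)} = -4 + \frac{2 \left(1 + \left(1 + 2 Y^{2}\right)\right)}{5 + \left(1 + 2 Y^{2}\right)} = -4 + \frac{2 \left(2 + 2 Y^{2}\right)}{6 + 2 Y^{2}}$)
$\left(-50 + 22\right) K{\left(F \right)} = \left(-50 + 22\right) \frac{2 \left(-5 - \left(-2\right)^{2}\right)}{3 + \left(-2\right)^{2}} = - 28 \frac{2 \left(-5 - 4\right)}{3 + 4} = - 28 \frac{2 \left(-5 - 4\right)}{7} = - 28 \cdot 2 \cdot \frac{1}{7} \left(-9\right) = \left(-28\right) \left(- \frac{18}{7}\right) = 72$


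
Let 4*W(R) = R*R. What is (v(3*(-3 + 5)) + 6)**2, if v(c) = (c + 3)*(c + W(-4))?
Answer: 9216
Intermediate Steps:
W(R) = R**2/4 (W(R) = (R*R)/4 = R**2/4)
v(c) = (3 + c)*(4 + c) (v(c) = (c + 3)*(c + (1/4)*(-4)**2) = (3 + c)*(c + (1/4)*16) = (3 + c)*(c + 4) = (3 + c)*(4 + c))
(v(3*(-3 + 5)) + 6)**2 = ((12 + (3*(-3 + 5))**2 + 7*(3*(-3 + 5))) + 6)**2 = ((12 + (3*2)**2 + 7*(3*2)) + 6)**2 = ((12 + 6**2 + 7*6) + 6)**2 = ((12 + 36 + 42) + 6)**2 = (90 + 6)**2 = 96**2 = 9216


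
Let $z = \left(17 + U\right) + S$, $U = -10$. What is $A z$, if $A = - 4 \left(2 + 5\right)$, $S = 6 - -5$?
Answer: $-504$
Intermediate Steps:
$S = 11$ ($S = 6 + 5 = 11$)
$A = -28$ ($A = \left(-4\right) 7 = -28$)
$z = 18$ ($z = \left(17 - 10\right) + 11 = 7 + 11 = 18$)
$A z = \left(-28\right) 18 = -504$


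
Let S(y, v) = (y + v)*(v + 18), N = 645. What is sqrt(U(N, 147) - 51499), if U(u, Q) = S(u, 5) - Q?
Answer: 2*I*sqrt(9174) ≈ 191.56*I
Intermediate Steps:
S(y, v) = (18 + v)*(v + y) (S(y, v) = (v + y)*(18 + v) = (18 + v)*(v + y))
U(u, Q) = 115 - Q + 23*u (U(u, Q) = (5**2 + 18*5 + 18*u + 5*u) - Q = (25 + 90 + 18*u + 5*u) - Q = (115 + 23*u) - Q = 115 - Q + 23*u)
sqrt(U(N, 147) - 51499) = sqrt((115 - 1*147 + 23*645) - 51499) = sqrt((115 - 147 + 14835) - 51499) = sqrt(14803 - 51499) = sqrt(-36696) = 2*I*sqrt(9174)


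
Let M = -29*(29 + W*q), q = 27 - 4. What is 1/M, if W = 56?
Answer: -1/38193 ≈ -2.6183e-5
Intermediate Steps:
q = 23
M = -38193 (M = -29*(29 + 56*23) = -29*(29 + 1288) = -29*1317 = -38193)
1/M = 1/(-38193) = -1/38193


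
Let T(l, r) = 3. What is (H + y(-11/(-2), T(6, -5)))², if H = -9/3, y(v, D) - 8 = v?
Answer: 441/4 ≈ 110.25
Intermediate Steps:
y(v, D) = 8 + v
H = -3 (H = (⅓)*(-9) = -3)
(H + y(-11/(-2), T(6, -5)))² = (-3 + (8 - 11/(-2)))² = (-3 + (8 - 11*(-½)))² = (-3 + (8 + 11/2))² = (-3 + 27/2)² = (21/2)² = 441/4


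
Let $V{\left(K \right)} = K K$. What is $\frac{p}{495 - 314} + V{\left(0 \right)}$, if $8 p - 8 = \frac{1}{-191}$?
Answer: $\frac{1527}{276568} \approx 0.0055212$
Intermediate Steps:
$p = \frac{1527}{1528}$ ($p = 1 + \frac{1}{8 \left(-191\right)} = 1 + \frac{1}{8} \left(- \frac{1}{191}\right) = 1 - \frac{1}{1528} = \frac{1527}{1528} \approx 0.99935$)
$V{\left(K \right)} = K^{2}$
$\frac{p}{495 - 314} + V{\left(0 \right)} = \frac{1527}{1528 \left(495 - 314\right)} + 0^{2} = \frac{1527}{1528 \cdot 181} + 0 = \frac{1527}{1528} \cdot \frac{1}{181} + 0 = \frac{1527}{276568} + 0 = \frac{1527}{276568}$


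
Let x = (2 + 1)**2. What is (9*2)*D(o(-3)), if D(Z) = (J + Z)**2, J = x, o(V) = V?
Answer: 648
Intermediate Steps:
x = 9 (x = 3**2 = 9)
J = 9
D(Z) = (9 + Z)**2
(9*2)*D(o(-3)) = (9*2)*(9 - 3)**2 = 18*6**2 = 18*36 = 648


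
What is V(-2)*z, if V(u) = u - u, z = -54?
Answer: 0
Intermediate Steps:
V(u) = 0
V(-2)*z = 0*(-54) = 0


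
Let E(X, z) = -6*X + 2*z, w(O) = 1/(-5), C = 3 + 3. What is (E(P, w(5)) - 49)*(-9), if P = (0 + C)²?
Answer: 11943/5 ≈ 2388.6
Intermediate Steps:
C = 6
w(O) = -⅕
P = 36 (P = (0 + 6)² = 6² = 36)
(E(P, w(5)) - 49)*(-9) = ((-6*36 + 2*(-⅕)) - 49)*(-9) = ((-216 - ⅖) - 49)*(-9) = (-1082/5 - 49)*(-9) = -1327/5*(-9) = 11943/5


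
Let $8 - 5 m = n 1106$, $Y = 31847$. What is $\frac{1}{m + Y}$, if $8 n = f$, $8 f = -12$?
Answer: $\frac{40}{1275603} \approx 3.1358 \cdot 10^{-5}$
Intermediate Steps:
$f = - \frac{3}{2}$ ($f = \frac{1}{8} \left(-12\right) = - \frac{3}{2} \approx -1.5$)
$n = - \frac{3}{16}$ ($n = \frac{1}{8} \left(- \frac{3}{2}\right) = - \frac{3}{16} \approx -0.1875$)
$m = \frac{1723}{40}$ ($m = \frac{8}{5} - \frac{\left(- \frac{3}{16}\right) 1106}{5} = \frac{8}{5} - - \frac{1659}{40} = \frac{8}{5} + \frac{1659}{40} = \frac{1723}{40} \approx 43.075$)
$\frac{1}{m + Y} = \frac{1}{\frac{1723}{40} + 31847} = \frac{1}{\frac{1275603}{40}} = \frac{40}{1275603}$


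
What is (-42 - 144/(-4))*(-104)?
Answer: 624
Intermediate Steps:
(-42 - 144/(-4))*(-104) = (-42 - 144*(-¼))*(-104) = (-42 + 36)*(-104) = -6*(-104) = 624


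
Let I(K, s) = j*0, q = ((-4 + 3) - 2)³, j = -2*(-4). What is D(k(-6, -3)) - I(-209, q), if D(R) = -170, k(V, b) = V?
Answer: -170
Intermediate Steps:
j = 8
q = -27 (q = (-1 - 2)³ = (-3)³ = -27)
I(K, s) = 0 (I(K, s) = 8*0 = 0)
D(k(-6, -3)) - I(-209, q) = -170 - 1*0 = -170 + 0 = -170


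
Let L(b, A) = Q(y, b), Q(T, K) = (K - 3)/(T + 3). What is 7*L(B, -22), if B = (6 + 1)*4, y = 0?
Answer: 175/3 ≈ 58.333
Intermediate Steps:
B = 28 (B = 7*4 = 28)
Q(T, K) = (-3 + K)/(3 + T)
L(b, A) = -1 + b/3 (L(b, A) = (-3 + b)/(3 + 0) = (-3 + b)/3 = -1 + b/3)
7*L(B, -22) = 7*(-1 + (⅓)*28) = 7*(-1 + 28/3) = 7*(25/3) = 175/3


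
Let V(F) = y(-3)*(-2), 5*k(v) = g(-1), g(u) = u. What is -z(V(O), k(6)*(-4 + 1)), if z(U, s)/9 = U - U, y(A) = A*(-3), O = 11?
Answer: 0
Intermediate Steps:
y(A) = -3*A
k(v) = -1/5 (k(v) = (1/5)*(-1) = -1/5)
V(F) = -18 (V(F) = -3*(-3)*(-2) = 9*(-2) = -18)
z(U, s) = 0 (z(U, s) = 9*(U - U) = 9*0 = 0)
-z(V(O), k(6)*(-4 + 1)) = -1*0 = 0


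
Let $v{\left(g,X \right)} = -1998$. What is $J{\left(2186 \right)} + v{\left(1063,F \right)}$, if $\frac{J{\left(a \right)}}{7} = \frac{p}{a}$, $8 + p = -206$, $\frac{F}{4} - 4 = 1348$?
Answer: $- \frac{2184563}{1093} \approx -1998.7$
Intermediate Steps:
$F = 5408$ ($F = 16 + 4 \cdot 1348 = 16 + 5392 = 5408$)
$p = -214$ ($p = -8 - 206 = -214$)
$J{\left(a \right)} = - \frac{1498}{a}$ ($J{\left(a \right)} = 7 \left(- \frac{214}{a}\right) = - \frac{1498}{a}$)
$J{\left(2186 \right)} + v{\left(1063,F \right)} = - \frac{1498}{2186} - 1998 = \left(-1498\right) \frac{1}{2186} - 1998 = - \frac{749}{1093} - 1998 = - \frac{2184563}{1093}$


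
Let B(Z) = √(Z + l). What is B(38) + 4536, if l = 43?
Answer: 4545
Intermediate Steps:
B(Z) = √(43 + Z) (B(Z) = √(Z + 43) = √(43 + Z))
B(38) + 4536 = √(43 + 38) + 4536 = √81 + 4536 = 9 + 4536 = 4545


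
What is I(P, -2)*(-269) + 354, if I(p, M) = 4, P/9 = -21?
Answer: -722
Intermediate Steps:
P = -189 (P = 9*(-21) = -189)
I(P, -2)*(-269) + 354 = 4*(-269) + 354 = -1076 + 354 = -722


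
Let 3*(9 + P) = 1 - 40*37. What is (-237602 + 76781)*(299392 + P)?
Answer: -48067788690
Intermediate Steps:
P = -502 (P = -9 + (1 - 40*37)/3 = -9 + (1 - 1480)/3 = -9 + (⅓)*(-1479) = -9 - 493 = -502)
(-237602 + 76781)*(299392 + P) = (-237602 + 76781)*(299392 - 502) = -160821*298890 = -48067788690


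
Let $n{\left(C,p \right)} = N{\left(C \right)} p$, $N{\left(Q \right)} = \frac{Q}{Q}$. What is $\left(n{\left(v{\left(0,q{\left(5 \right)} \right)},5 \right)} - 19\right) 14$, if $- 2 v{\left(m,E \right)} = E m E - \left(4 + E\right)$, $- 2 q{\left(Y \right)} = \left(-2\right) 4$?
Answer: $-196$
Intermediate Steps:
$N{\left(Q \right)} = 1$
$q{\left(Y \right)} = 4$ ($q{\left(Y \right)} = - \frac{\left(-2\right) 4}{2} = \left(- \frac{1}{2}\right) \left(-8\right) = 4$)
$v{\left(m,E \right)} = 2 + \frac{E}{2} - \frac{m E^{2}}{2}$ ($v{\left(m,E \right)} = - \frac{E m E - \left(4 + E\right)}{2} = - \frac{m E^{2} - \left(4 + E\right)}{2} = - \frac{-4 - E + m E^{2}}{2} = 2 + \frac{E}{2} - \frac{m E^{2}}{2}$)
$n{\left(C,p \right)} = p$ ($n{\left(C,p \right)} = 1 p = p$)
$\left(n{\left(v{\left(0,q{\left(5 \right)} \right)},5 \right)} - 19\right) 14 = \left(5 - 19\right) 14 = \left(-14\right) 14 = -196$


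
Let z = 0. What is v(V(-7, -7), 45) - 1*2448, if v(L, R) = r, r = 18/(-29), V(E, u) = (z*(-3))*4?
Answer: -71010/29 ≈ -2448.6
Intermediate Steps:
V(E, u) = 0 (V(E, u) = (0*(-3))*4 = 0*4 = 0)
r = -18/29 (r = 18*(-1/29) = -18/29 ≈ -0.62069)
v(L, R) = -18/29
v(V(-7, -7), 45) - 1*2448 = -18/29 - 1*2448 = -18/29 - 2448 = -71010/29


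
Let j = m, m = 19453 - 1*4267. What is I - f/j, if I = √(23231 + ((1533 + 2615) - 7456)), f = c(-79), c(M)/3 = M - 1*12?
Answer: 91/5062 + √19923 ≈ 141.17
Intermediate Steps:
c(M) = -36 + 3*M (c(M) = 3*(M - 1*12) = 3*(M - 12) = 3*(-12 + M) = -36 + 3*M)
f = -273 (f = -36 + 3*(-79) = -36 - 237 = -273)
m = 15186 (m = 19453 - 4267 = 15186)
j = 15186
I = √19923 (I = √(23231 + (4148 - 7456)) = √(23231 - 3308) = √19923 ≈ 141.15)
I - f/j = √19923 - (-273)/15186 = √19923 - 1*(-91/5062) = √19923 + 91/5062 = 91/5062 + √19923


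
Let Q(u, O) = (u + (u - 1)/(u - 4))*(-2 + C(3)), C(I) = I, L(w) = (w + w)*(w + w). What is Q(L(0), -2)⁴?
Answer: 1/256 ≈ 0.0039063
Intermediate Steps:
L(w) = 4*w² (L(w) = (2*w)*(2*w) = 4*w²)
Q(u, O) = u + (-1 + u)/(-4 + u) (Q(u, O) = (u + (u - 1)/(u - 4))*(-2 + 3) = (u + (-1 + u)/(-4 + u))*1 = u + (-1 + u)/(-4 + u))
Q(L(0), -2)⁴ = ((-1 + (4*0²)² - 12*0²)/(-4 + 4*0²))⁴ = ((-1 + (4*0)² - 12*0)/(-4 + 4*0))⁴ = ((-1 + 0² - 3*0)/(-4 + 0))⁴ = ((-1 + 0 + 0)/(-4))⁴ = (-¼*(-1))⁴ = (¼)⁴ = 1/256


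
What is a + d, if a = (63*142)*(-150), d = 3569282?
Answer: 2227382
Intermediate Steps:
a = -1341900 (a = 8946*(-150) = -1341900)
a + d = -1341900 + 3569282 = 2227382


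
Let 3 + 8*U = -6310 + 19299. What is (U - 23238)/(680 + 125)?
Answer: -86459/3220 ≈ -26.851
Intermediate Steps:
U = 6493/4 (U = -3/8 + (-6310 + 19299)/8 = -3/8 + (⅛)*12989 = -3/8 + 12989/8 = 6493/4 ≈ 1623.3)
(U - 23238)/(680 + 125) = (6493/4 - 23238)/(680 + 125) = -86459/4/805 = -86459/4*1/805 = -86459/3220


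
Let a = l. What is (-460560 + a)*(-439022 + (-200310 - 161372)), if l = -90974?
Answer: 441615479936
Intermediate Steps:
a = -90974
(-460560 + a)*(-439022 + (-200310 - 161372)) = (-460560 - 90974)*(-439022 + (-200310 - 161372)) = -551534*(-439022 - 361682) = -551534*(-800704) = 441615479936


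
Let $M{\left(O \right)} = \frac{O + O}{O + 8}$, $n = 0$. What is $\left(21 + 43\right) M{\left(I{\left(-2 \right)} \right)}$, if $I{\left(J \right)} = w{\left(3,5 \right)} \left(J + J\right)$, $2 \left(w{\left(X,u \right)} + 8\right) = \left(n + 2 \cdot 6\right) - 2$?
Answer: $\frac{384}{5} \approx 76.8$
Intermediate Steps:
$w{\left(X,u \right)} = -3$ ($w{\left(X,u \right)} = -8 + \frac{\left(0 + 2 \cdot 6\right) - 2}{2} = -8 + \frac{\left(0 + 12\right) - 2}{2} = -8 + \frac{12 - 2}{2} = -8 + \frac{1}{2} \cdot 10 = -8 + 5 = -3$)
$I{\left(J \right)} = - 6 J$ ($I{\left(J \right)} = - 3 \left(J + J\right) = - 3 \cdot 2 J = - 6 J$)
$M{\left(O \right)} = \frac{2 O}{8 + O}$
$\left(21 + 43\right) M{\left(I{\left(-2 \right)} \right)} = \left(21 + 43\right) \frac{2 \left(\left(-6\right) \left(-2\right)\right)}{8 - -12} = 64 \cdot 2 \cdot 12 \frac{1}{8 + 12} = 64 \cdot 2 \cdot 12 \cdot \frac{1}{20} = 64 \cdot \frac{6}{5} = \frac{384}{5}$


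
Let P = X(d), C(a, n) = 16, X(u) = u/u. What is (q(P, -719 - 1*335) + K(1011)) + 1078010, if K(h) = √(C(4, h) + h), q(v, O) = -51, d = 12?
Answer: 1077959 + √1027 ≈ 1.0780e+6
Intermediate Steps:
X(u) = 1
P = 1
K(h) = √(16 + h)
(q(P, -719 - 1*335) + K(1011)) + 1078010 = (-51 + √(16 + 1011)) + 1078010 = (-51 + √1027) + 1078010 = 1077959 + √1027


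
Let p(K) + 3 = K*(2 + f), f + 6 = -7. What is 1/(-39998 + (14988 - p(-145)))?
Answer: -1/26602 ≈ -3.7591e-5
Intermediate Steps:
f = -13 (f = -6 - 7 = -13)
p(K) = -3 - 11*K (p(K) = -3 + K*(2 - 13) = -3 + K*(-11) = -3 - 11*K)
1/(-39998 + (14988 - p(-145))) = 1/(-39998 + (14988 - (-3 - 11*(-145)))) = 1/(-39998 + (14988 - (-3 + 1595))) = 1/(-39998 + (14988 - 1*1592)) = 1/(-39998 + (14988 - 1592)) = 1/(-39998 + 13396) = 1/(-26602) = -1/26602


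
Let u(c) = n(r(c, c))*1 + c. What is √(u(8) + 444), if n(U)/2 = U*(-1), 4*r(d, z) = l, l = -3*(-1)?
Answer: √1802/2 ≈ 21.225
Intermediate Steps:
l = 3
r(d, z) = ¾ (r(d, z) = (¼)*3 = ¾)
n(U) = -2*U (n(U) = 2*(U*(-1)) = 2*(-U) = -2*U)
u(c) = -3/2 + c (u(c) = -2*¾*1 + c = -3/2*1 + c = -3/2 + c)
√(u(8) + 444) = √((-3/2 + 8) + 444) = √(13/2 + 444) = √(901/2) = √1802/2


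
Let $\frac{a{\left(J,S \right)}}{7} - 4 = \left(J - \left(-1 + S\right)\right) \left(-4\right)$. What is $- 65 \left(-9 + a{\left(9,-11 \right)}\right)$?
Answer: $36985$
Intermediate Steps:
$a{\left(J,S \right)} = - 28 J + 28 S$ ($a{\left(J,S \right)} = 28 + 7 \left(J - \left(-1 + S\right)\right) \left(-4\right) = 28 + 7 \left(1 + J - S\right) \left(-4\right) = 28 + 7 \left(-4 - 4 J + 4 S\right) = 28 - \left(28 - 28 S + 28 J\right) = - 28 J + 28 S$)
$- 65 \left(-9 + a{\left(9,-11 \right)}\right) = - 65 \left(-9 + \left(\left(-28\right) 9 + 28 \left(-11\right)\right)\right) = - 65 \left(-9 - 560\right) = \left(-65\right) \left(-569\right) = 36985$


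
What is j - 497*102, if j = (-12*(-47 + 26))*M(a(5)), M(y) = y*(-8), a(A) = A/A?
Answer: -52710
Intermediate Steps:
a(A) = 1
M(y) = -8*y
j = -2016 (j = (-12*(-47 + 26))*(-8*1) = -12*(-21)*(-8) = 252*(-8) = -2016)
j - 497*102 = -2016 - 497*102 = -2016 - 1*50694 = -2016 - 50694 = -52710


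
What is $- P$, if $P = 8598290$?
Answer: $-8598290$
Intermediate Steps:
$- P = \left(-1\right) 8598290 = -8598290$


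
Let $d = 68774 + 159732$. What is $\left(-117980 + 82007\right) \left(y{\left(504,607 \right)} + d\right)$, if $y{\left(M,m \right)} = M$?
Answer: $-8238176730$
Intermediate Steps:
$d = 228506$
$\left(-117980 + 82007\right) \left(y{\left(504,607 \right)} + d\right) = \left(-117980 + 82007\right) \left(504 + 228506\right) = \left(-35973\right) 229010 = -8238176730$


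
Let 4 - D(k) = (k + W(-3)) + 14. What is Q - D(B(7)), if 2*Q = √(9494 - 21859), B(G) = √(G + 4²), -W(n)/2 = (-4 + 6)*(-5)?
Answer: 30 + √23 + I*√12365/2 ≈ 34.796 + 55.599*I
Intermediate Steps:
W(n) = 20 (W(n) = -2*(-4 + 6)*(-5) = -4*(-5) = -2*(-10) = 20)
B(G) = √(16 + G) (B(G) = √(G + 16) = √(16 + G))
Q = I*√12365/2 (Q = √(9494 - 21859)/2 = √(-12365)/2 = (I*√12365)/2 = I*√12365/2 ≈ 55.599*I)
D(k) = -30 - k (D(k) = 4 - ((k + 20) + 14) = 4 - ((20 + k) + 14) = 4 - (34 + k) = 4 + (-34 - k) = -30 - k)
Q - D(B(7)) = I*√12365/2 - (-30 - √(16 + 7)) = I*√12365/2 - (-30 - √23) = I*√12365/2 + (30 + √23) = 30 + √23 + I*√12365/2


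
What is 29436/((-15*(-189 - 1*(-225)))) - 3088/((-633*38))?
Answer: -9810917/180405 ≈ -54.383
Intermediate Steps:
29436/((-15*(-189 - 1*(-225)))) - 3088/((-633*38)) = 29436/((-15*(-189 + 225))) - 3088/(-24054) = 29436/((-15*36)) - 3088*(-1/24054) = 29436/(-540) + 1544/12027 = 29436*(-1/540) + 1544/12027 = -2453/45 + 1544/12027 = -9810917/180405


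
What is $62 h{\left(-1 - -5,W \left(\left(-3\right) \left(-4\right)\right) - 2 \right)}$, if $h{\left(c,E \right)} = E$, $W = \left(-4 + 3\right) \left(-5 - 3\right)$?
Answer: $5828$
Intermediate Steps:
$W = 8$ ($W = \left(-1\right) \left(-8\right) = 8$)
$62 h{\left(-1 - -5,W \left(\left(-3\right) \left(-4\right)\right) - 2 \right)} = 62 \left(8 \left(\left(-3\right) \left(-4\right)\right) - 2\right) = 62 \left(8 \cdot 12 - 2\right) = 62 \left(96 - 2\right) = 62 \cdot 94 = 5828$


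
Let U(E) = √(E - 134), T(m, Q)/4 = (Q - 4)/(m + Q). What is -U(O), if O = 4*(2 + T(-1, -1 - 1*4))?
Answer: -I*√102 ≈ -10.1*I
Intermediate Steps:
T(m, Q) = 4*(-4 + Q)/(Q + m) (T(m, Q) = 4*((Q - 4)/(m + Q)) = 4*((-4 + Q)/(Q + m)) = 4*(-4 + Q)/(Q + m))
O = 32 (O = 4*(2 + 4*(-4 + (-1 - 1*4))/((-1 - 1*4) - 1)) = 4*(2 + 4*(-4 + (-1 - 4))/((-1 - 4) - 1)) = 4*(2 + 4*(-4 - 5)/(-5 - 1)) = 4*(2 + 4*(-9)/(-6)) = 4*(2 + 4*(-⅙)*(-9)) = 4*(2 + 6) = 4*8 = 32)
U(E) = √(-134 + E)
-U(O) = -√(-134 + 32) = -√(-102) = -I*√102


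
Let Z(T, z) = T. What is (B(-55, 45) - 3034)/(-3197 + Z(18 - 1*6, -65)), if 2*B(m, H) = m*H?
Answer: 8543/6370 ≈ 1.3411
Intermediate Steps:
B(m, H) = H*m/2 (B(m, H) = (m*H)/2 = (H*m)/2 = H*m/2)
(B(-55, 45) - 3034)/(-3197 + Z(18 - 1*6, -65)) = ((1/2)*45*(-55) - 3034)/(-3197 + (18 - 1*6)) = (-2475/2 - 3034)/(-3197 + (18 - 6)) = -8543/(2*(-3197 + 12)) = -8543/2/(-3185) = -8543/2*(-1/3185) = 8543/6370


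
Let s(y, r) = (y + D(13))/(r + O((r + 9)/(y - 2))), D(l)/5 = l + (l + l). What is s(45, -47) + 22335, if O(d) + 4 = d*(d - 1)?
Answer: 678992425/30407 ≈ 22330.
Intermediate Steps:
D(l) = 15*l (D(l) = 5*(l + (l + l)) = 5*(l + 2*l) = 5*(3*l) = 15*l)
O(d) = -4 + d*(-1 + d) (O(d) = -4 + d*(d - 1) = -4 + d*(-1 + d))
s(y, r) = (195 + y)/(-4 + r + (9 + r)**2/(-2 + y)**2 - (9 + r)/(-2 + y)) (s(y, r) = (y + 15*13)/(r + (-4 + ((r + 9)/(y - 2))**2 - (r + 9)/(y - 2))) = (y + 195)/(r + (-4 + ((9 + r)/(-2 + y))**2 - (9 + r)/(-2 + y))) = (195 + y)/(r + (-4 + ((9 + r)/(-2 + y))**2 - (9 + r)/(-2 + y))) = (195 + y)/(r + (-4 + (9 + r)**2/(-2 + y)**2 - (9 + r)/(-2 + y))) = (195 + y)/(-4 + r + (9 + r)**2/(-2 + y)**2 - (9 + r)/(-2 + y)))
s(45, -47) + 22335 = (-2 + 45)**2*(195 + 45)/((9 - 47)**2 + (-2 + 45)**2*(-4 - 47) - (-2 + 45)*(9 - 47)) + 22335 = 43**2*240/((-38)**2 + 43**2*(-51) - 1*43*(-38)) + 22335 = 1849*240/(1444 + 1849*(-51) + 1634) + 22335 = 1849*240/(1444 - 94299 + 1634) + 22335 = 1849*240/(-91221) + 22335 = 1849*(-1/91221)*240 + 22335 = -147920/30407 + 22335 = 678992425/30407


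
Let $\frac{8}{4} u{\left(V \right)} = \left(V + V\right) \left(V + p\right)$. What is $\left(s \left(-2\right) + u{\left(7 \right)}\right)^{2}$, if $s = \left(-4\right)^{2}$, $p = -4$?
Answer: $121$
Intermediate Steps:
$u{\left(V \right)} = V \left(-4 + V\right)$ ($u{\left(V \right)} = \frac{\left(V + V\right) \left(V - 4\right)}{2} = \frac{2 V \left(-4 + V\right)}{2} = V \left(-4 + V\right)$)
$s = 16$
$\left(s \left(-2\right) + u{\left(7 \right)}\right)^{2} = \left(16 \left(-2\right) + 7 \left(-4 + 7\right)\right)^{2} = \left(-32 + 7 \cdot 3\right)^{2} = \left(-32 + 21\right)^{2} = \left(-11\right)^{2} = 121$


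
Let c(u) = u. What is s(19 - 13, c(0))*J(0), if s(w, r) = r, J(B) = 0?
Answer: 0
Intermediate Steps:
s(19 - 13, c(0))*J(0) = 0*0 = 0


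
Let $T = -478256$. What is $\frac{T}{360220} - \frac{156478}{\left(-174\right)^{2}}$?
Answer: $- \frac{8855772977}{1363252590} \approx -6.4961$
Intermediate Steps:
$\frac{T}{360220} - \frac{156478}{\left(-174\right)^{2}} = - \frac{478256}{360220} - \frac{156478}{\left(-174\right)^{2}} = \left(-478256\right) \frac{1}{360220} - \frac{156478}{30276} = - \frac{119564}{90055} - \frac{78239}{15138} = - \frac{8855772977}{1363252590}$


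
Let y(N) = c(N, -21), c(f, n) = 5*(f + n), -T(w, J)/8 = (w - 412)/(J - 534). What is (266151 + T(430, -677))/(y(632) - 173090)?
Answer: -64461801/41182477 ≈ -1.5653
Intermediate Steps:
T(w, J) = -8*(-412 + w)/(-534 + J) (T(w, J) = -8*(w - 412)/(J - 534) = -8*(-412 + w)/(-534 + J))
c(f, n) = 5*f + 5*n
y(N) = -105 + 5*N (y(N) = 5*N + 5*(-21) = 5*N - 105 = -105 + 5*N)
(266151 + T(430, -677))/(y(632) - 173090) = (266151 + 8*(412 - 1*430)/(-534 - 677))/((-105 + 5*632) - 173090) = (266151 + 8*(412 - 430)/(-1211))/((-105 + 3160) - 173090) = (266151 + 8*(-1/1211)*(-18))/(3055 - 173090) = (266151 + 144/1211)/(-170035) = (322309005/1211)*(-1/170035) = -64461801/41182477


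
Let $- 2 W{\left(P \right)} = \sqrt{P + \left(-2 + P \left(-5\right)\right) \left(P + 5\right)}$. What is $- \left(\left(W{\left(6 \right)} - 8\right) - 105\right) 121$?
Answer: $13673 + \frac{121 i \sqrt{346}}{2} \approx 13673.0 + 1125.4 i$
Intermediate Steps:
$W{\left(P \right)} = - \frac{\sqrt{P + \left(-2 - 5 P\right) \left(5 + P\right)}}{2}$ ($W{\left(P \right)} = - \frac{\sqrt{P + \left(-2 + P \left(-5\right)\right) \left(P + 5\right)}}{2} = - \frac{\sqrt{P + \left(-2 - 5 P\right) \left(5 + P\right)}}{2}$)
$- \left(\left(W{\left(6 \right)} - 8\right) - 105\right) 121 = - \left(\left(- \frac{\sqrt{-10 - 156 - 5 \cdot 6^{2}}}{2} - 8\right) - 105\right) 121 = - \left(\left(- \frac{\sqrt{-10 - 156 - 180}}{2} - 8\right) - 105\right) 121 = - \left(\left(- \frac{\sqrt{-346}}{2} - 8\right) - 105\right) 121 = - \left(\left(- \frac{i \sqrt{346}}{2} - 8\right) - 105\right) 121 = - \left(\left(-8 - \frac{i \sqrt{346}}{2}\right) - 105\right) 121 = - \left(-113 - \frac{i \sqrt{346}}{2}\right) 121 = - (-13673 - \frac{121 i \sqrt{346}}{2}) = 13673 + \frac{121 i \sqrt{346}}{2}$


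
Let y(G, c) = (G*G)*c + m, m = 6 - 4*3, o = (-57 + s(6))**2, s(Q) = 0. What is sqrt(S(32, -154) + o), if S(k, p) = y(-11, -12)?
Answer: 3*sqrt(199) ≈ 42.320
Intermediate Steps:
o = 3249 (o = (-57 + 0)**2 = (-57)**2 = 3249)
m = -6 (m = 6 - 12 = -6)
y(G, c) = -6 + c*G**2 (y(G, c) = (G*G)*c - 6 = G**2*c - 6 = c*G**2 - 6 = -6 + c*G**2)
S(k, p) = -1458 (S(k, p) = -6 - 12*(-11)**2 = -6 - 12*121 = -6 - 1452 = -1458)
sqrt(S(32, -154) + o) = sqrt(-1458 + 3249) = sqrt(1791) = 3*sqrt(199)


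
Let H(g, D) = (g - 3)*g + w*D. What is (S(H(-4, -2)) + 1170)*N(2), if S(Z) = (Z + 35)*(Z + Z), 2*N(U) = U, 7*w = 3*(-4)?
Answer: 261930/49 ≈ 5345.5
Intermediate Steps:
w = -12/7 (w = (3*(-4))/7 = (⅐)*(-12) = -12/7 ≈ -1.7143)
H(g, D) = -12*D/7 + g*(-3 + g) (H(g, D) = (g - 3)*g - 12*D/7 = (-3 + g)*g - 12*D/7 = g*(-3 + g) - 12*D/7 = -12*D/7 + g*(-3 + g))
N(U) = U/2
S(Z) = 2*Z*(35 + Z) (S(Z) = (35 + Z)*(2*Z) = 2*Z*(35 + Z))
(S(H(-4, -2)) + 1170)*N(2) = (2*((-4)² - 3*(-4) - 12/7*(-2))*(35 + ((-4)² - 3*(-4) - 12/7*(-2))) + 1170)*((½)*2) = (2*(16 + 12 + 24/7)*(35 + (16 + 12 + 24/7)) + 1170)*1 = (2*(220/7)*(35 + 220/7) + 1170)*1 = (2*(220/7)*(465/7) + 1170)*1 = (204600/49 + 1170)*1 = (261930/49)*1 = 261930/49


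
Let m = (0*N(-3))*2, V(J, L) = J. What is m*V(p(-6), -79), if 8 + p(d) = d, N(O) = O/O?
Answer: 0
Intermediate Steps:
N(O) = 1
p(d) = -8 + d
m = 0 (m = (0*1)*2 = 0*2 = 0)
m*V(p(-6), -79) = 0*(-8 - 6) = 0*(-14) = 0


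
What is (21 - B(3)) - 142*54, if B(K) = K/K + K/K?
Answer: -7649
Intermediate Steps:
B(K) = 2 (B(K) = 1 + 1 = 2)
(21 - B(3)) - 142*54 = (21 - 1*2) - 142*54 = (21 - 2) - 7668 = 19 - 7668 = -7649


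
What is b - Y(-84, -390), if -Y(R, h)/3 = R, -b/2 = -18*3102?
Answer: 111420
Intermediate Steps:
b = 111672 (b = -(-36)*3102 = -2*(-55836) = 111672)
Y(R, h) = -3*R
b - Y(-84, -390) = 111672 - (-3)*(-84) = 111672 - 1*252 = 111672 - 252 = 111420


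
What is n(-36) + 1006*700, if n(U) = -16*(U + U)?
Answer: 705352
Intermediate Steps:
n(U) = -32*U
n(-36) + 1006*700 = -32*(-36) + 1006*700 = 1152 + 704200 = 705352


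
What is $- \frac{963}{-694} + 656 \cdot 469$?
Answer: $\frac{213519779}{694} \approx 3.0767 \cdot 10^{5}$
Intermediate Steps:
$- \frac{963}{-694} + 656 \cdot 469 = \left(-963\right) \left(- \frac{1}{694}\right) + 307664 = \frac{963}{694} + 307664 = \frac{213519779}{694}$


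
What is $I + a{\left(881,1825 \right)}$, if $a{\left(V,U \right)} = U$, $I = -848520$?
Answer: $-846695$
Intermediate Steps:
$I + a{\left(881,1825 \right)} = -848520 + 1825 = -846695$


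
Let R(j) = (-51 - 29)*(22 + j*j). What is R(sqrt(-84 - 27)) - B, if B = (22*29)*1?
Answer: 6482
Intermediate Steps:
B = 638 (B = 638*1 = 638)
R(j) = -1760 - 80*j**2 (R(j) = -80*(22 + j**2) = -1760 - 80*j**2)
R(sqrt(-84 - 27)) - B = (-1760 - 80*(sqrt(-84 - 27))**2) - 1*638 = (-1760 - 80*(sqrt(-111))**2) - 638 = (-1760 - 80*(I*sqrt(111))**2) - 638 = (-1760 - 80*(-111)) - 638 = (-1760 + 8880) - 638 = 7120 - 638 = 6482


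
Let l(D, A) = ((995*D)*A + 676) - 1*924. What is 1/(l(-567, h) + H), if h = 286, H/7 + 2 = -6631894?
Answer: -1/207774710 ≈ -4.8129e-9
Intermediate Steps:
H = -46423272 (H = -14 + 7*(-6631894) = -14 - 46423258 = -46423272)
l(D, A) = -248 + 995*A*D (l(D, A) = (995*A*D + 676) - 924 = (676 + 995*A*D) - 924 = -248 + 995*A*D)
1/(l(-567, h) + H) = 1/((-248 + 995*286*(-567)) - 46423272) = 1/((-248 - 161351190) - 46423272) = 1/(-161351438 - 46423272) = 1/(-207774710) = -1/207774710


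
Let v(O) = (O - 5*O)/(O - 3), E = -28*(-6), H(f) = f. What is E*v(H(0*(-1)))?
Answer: 0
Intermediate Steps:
E = 168
v(O) = -4*O/(-3 + O) (v(O) = (-4*O)/(-3 + O) = -4*O/(-3 + O))
E*v(H(0*(-1))) = 168*(-4*0*(-1)/(-3 + 0*(-1))) = 168*(-4*0/(-3 + 0)) = 168*(-4*0/(-3)) = 168*(-4*0*(-⅓)) = 168*0 = 0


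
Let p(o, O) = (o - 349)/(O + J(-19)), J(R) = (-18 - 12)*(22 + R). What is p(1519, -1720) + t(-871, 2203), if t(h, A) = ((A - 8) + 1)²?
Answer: 872857179/181 ≈ 4.8224e+6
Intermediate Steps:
t(h, A) = (-7 + A)² (t(h, A) = ((-8 + A) + 1)² = (-7 + A)²)
J(R) = -660 - 30*R (J(R) = -30*(22 + R) = -660 - 30*R)
p(o, O) = (-349 + o)/(-90 + O) (p(o, O) = (o - 349)/(O + (-660 - 30*(-19))) = (-349 + o)/(O + (-660 + 570)) = (-349 + o)/(O - 90) = (-349 + o)/(-90 + O))
p(1519, -1720) + t(-871, 2203) = (-349 + 1519)/(-90 - 1720) + (-7 + 2203)² = 1170/(-1810) + 2196² = -1/1810*1170 + 4822416 = -117/181 + 4822416 = 872857179/181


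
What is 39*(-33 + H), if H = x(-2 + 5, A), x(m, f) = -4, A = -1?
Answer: -1443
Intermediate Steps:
H = -4
39*(-33 + H) = 39*(-33 - 4) = 39*(-37) = -1443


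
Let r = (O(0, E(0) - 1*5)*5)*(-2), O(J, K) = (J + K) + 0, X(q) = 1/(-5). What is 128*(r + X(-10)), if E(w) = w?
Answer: 31872/5 ≈ 6374.4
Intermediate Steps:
X(q) = -⅕
O(J, K) = J + K
r = 50 (r = ((0 + (0 - 1*5))*5)*(-2) = ((0 + (0 - 5))*5)*(-2) = ((0 - 5)*5)*(-2) = -5*5*(-2) = -25*(-2) = 50)
128*(r + X(-10)) = 128*(50 - ⅕) = 128*(249/5) = 31872/5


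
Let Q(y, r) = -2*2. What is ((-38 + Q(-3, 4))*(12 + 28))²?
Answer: 2822400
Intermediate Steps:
Q(y, r) = -4
((-38 + Q(-3, 4))*(12 + 28))² = ((-38 - 4)*(12 + 28))² = (-42*40)² = (-1680)² = 2822400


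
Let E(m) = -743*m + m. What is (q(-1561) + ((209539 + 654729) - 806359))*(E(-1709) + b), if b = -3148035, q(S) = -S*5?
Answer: -123539494298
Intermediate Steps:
q(S) = -5*S
E(m) = -742*m
(q(-1561) + ((209539 + 654729) - 806359))*(E(-1709) + b) = (-5*(-1561) + ((209539 + 654729) - 806359))*(-742*(-1709) - 3148035) = (7805 + (864268 - 806359))*(1268078 - 3148035) = (7805 + 57909)*(-1879957) = 65714*(-1879957) = -123539494298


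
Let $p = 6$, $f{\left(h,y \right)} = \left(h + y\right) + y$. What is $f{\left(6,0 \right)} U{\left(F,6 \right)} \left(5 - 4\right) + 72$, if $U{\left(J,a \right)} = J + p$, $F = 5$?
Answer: $138$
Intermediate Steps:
$f{\left(h,y \right)} = h + 2 y$
$U{\left(J,a \right)} = 6 + J$ ($U{\left(J,a \right)} = J + 6 = 6 + J$)
$f{\left(6,0 \right)} U{\left(F,6 \right)} \left(5 - 4\right) + 72 = \left(6 + 2 \cdot 0\right) \left(6 + 5\right) \left(5 - 4\right) + 72 = \left(6 + 0\right) 11 \cdot 1 + 72 = 6 \cdot 11 + 72 = 66 + 72 = 138$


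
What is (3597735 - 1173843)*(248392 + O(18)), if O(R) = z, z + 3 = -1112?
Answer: 599372742084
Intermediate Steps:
z = -1115 (z = -3 - 1112 = -1115)
O(R) = -1115
(3597735 - 1173843)*(248392 + O(18)) = (3597735 - 1173843)*(248392 - 1115) = 2423892*247277 = 599372742084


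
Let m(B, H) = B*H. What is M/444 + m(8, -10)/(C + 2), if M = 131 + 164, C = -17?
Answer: 2663/444 ≈ 5.9977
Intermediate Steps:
M = 295
M/444 + m(8, -10)/(C + 2) = 295/444 + (8*(-10))/(-17 + 2) = 295*(1/444) - 80/(-15) = 295/444 - 80*(-1/15) = 295/444 + 16/3 = 2663/444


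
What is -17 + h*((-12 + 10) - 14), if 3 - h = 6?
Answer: 31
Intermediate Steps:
h = -3 (h = 3 - 1*6 = 3 - 6 = -3)
-17 + h*((-12 + 10) - 14) = -17 - 3*((-12 + 10) - 14) = -17 - 3*(-2 - 14) = -17 - 3*(-16) = -17 + 48 = 31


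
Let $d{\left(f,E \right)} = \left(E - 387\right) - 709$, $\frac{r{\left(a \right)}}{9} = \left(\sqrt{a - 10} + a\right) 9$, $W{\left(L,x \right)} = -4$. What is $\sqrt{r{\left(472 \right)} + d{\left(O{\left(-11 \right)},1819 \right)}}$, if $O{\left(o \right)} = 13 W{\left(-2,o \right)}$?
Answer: $\sqrt{38955 + 81 \sqrt{462}} \approx 201.73$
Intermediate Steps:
$O{\left(o \right)} = -52$ ($O{\left(o \right)} = 13 \left(-4\right) = -52$)
$r{\left(a \right)} = 81 a + 81 \sqrt{-10 + a}$ ($r{\left(a \right)} = 9 \left(\sqrt{a - 10} + a\right) 9 = 9 \left(\sqrt{-10 + a} + a\right) 9 = 9 \left(a + \sqrt{-10 + a}\right) 9 = 9 \left(9 a + 9 \sqrt{-10 + a}\right) = 81 a + 81 \sqrt{-10 + a}$)
$d{\left(f,E \right)} = -1096 + E$ ($d{\left(f,E \right)} = \left(E - 387\right) - 709 = \left(-387 + E\right) - 709 = -1096 + E$)
$\sqrt{r{\left(472 \right)} + d{\left(O{\left(-11 \right)},1819 \right)}} = \sqrt{\left(81 \cdot 472 + 81 \sqrt{-10 + 472}\right) + \left(-1096 + 1819\right)} = \sqrt{\left(38232 + 81 \sqrt{462}\right) + 723} = \sqrt{38955 + 81 \sqrt{462}}$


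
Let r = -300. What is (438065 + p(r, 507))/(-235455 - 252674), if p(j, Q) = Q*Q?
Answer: -695114/488129 ≈ -1.4240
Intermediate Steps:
p(j, Q) = Q²
(438065 + p(r, 507))/(-235455 - 252674) = (438065 + 507²)/(-235455 - 252674) = (438065 + 257049)/(-488129) = 695114*(-1/488129) = -695114/488129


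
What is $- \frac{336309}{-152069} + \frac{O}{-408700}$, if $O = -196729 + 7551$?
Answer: $\frac{83108798791}{31075300150} \approx 2.6744$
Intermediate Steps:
$O = -189178$
$- \frac{336309}{-152069} + \frac{O}{-408700} = - \frac{336309}{-152069} - \frac{189178}{-408700} = \left(-336309\right) \left(- \frac{1}{152069}\right) - - \frac{94589}{204350} = \frac{336309}{152069} + \frac{94589}{204350} = \frac{83108798791}{31075300150}$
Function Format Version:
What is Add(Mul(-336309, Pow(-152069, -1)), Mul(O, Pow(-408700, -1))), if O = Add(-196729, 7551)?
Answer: Rational(83108798791, 31075300150) ≈ 2.6744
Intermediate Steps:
O = -189178
Add(Mul(-336309, Pow(-152069, -1)), Mul(O, Pow(-408700, -1))) = Add(Mul(-336309, Pow(-152069, -1)), Mul(-189178, Pow(-408700, -1))) = Add(Mul(-336309, Rational(-1, 152069)), Mul(-189178, Rational(-1, 408700))) = Add(Rational(336309, 152069), Rational(94589, 204350)) = Rational(83108798791, 31075300150)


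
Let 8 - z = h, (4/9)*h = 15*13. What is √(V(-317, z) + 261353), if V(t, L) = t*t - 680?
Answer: √361162 ≈ 600.97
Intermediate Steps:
h = 1755/4 (h = 9*(15*13)/4 = (9/4)*195 = 1755/4 ≈ 438.75)
z = -1723/4 (z = 8 - 1*1755/4 = 8 - 1755/4 = -1723/4 ≈ -430.75)
V(t, L) = -680 + t² (V(t, L) = t² - 680 = -680 + t²)
√(V(-317, z) + 261353) = √((-680 + (-317)²) + 261353) = √((-680 + 100489) + 261353) = √(99809 + 261353) = √361162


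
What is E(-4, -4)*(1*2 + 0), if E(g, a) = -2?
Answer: -4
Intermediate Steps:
E(-4, -4)*(1*2 + 0) = -2*(1*2 + 0) = -2*(2 + 0) = -2*2 = -4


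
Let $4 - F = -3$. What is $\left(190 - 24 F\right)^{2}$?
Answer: $484$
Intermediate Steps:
$F = 7$ ($F = 4 - -3 = 4 + 3 = 7$)
$\left(190 - 24 F\right)^{2} = \left(190 - 168\right)^{2} = 22^{2} = 484$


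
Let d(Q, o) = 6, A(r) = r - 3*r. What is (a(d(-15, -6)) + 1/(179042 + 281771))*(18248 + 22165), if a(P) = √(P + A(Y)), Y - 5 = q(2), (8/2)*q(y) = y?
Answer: 40413/460813 + 40413*I*√5 ≈ 0.087699 + 90366.0*I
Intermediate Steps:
q(y) = y/4
Y = 11/2 (Y = 5 + (¼)*2 = 5 + ½ = 11/2 ≈ 5.5000)
A(r) = -2*r
a(P) = √(-11 + P) (a(P) = √(P - 2*11/2) = √(P - 11) = √(-11 + P))
(a(d(-15, -6)) + 1/(179042 + 281771))*(18248 + 22165) = (√(-11 + 6) + 1/(179042 + 281771))*(18248 + 22165) = (√(-5) + 1/460813)*40413 = (I*√5 + 1/460813)*40413 = (1/460813 + I*√5)*40413 = 40413/460813 + 40413*I*√5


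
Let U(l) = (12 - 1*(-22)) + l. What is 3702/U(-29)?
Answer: 3702/5 ≈ 740.40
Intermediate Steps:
U(l) = 34 + l (U(l) = (12 + 22) + l = 34 + l)
3702/U(-29) = 3702/(34 - 29) = 3702/5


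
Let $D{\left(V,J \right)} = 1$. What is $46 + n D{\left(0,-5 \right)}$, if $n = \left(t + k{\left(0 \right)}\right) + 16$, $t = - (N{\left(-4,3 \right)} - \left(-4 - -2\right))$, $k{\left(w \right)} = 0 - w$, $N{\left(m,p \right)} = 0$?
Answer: $60$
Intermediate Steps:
$k{\left(w \right)} = - w$
$t = -2$ ($t = - (0 - \left(-4 - -2\right)) = - (0 - \left(-4 + 2\right)) = - (0 - -2) = - (0 + 2) = \left(-1\right) 2 = -2$)
$n = 14$ ($n = \left(-2 - 0\right) + 16 = \left(-2 + 0\right) + 16 = -2 + 16 = 14$)
$46 + n D{\left(0,-5 \right)} = 46 + 14 \cdot 1 = 46 + 14 = 60$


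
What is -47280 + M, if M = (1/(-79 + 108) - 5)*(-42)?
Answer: -1365072/29 ≈ -47071.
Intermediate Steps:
M = 6048/29 (M = (1/29 - 5)*(-42) = -144/29*(-42) = 6048/29 ≈ 208.55)
-47280 + M = -47280 + 6048/29 = -1365072/29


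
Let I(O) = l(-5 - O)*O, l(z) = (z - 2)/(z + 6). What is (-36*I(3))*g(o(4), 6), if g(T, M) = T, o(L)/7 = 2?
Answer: -7560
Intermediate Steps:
l(z) = (-2 + z)/(6 + z)
o(L) = 14 (o(L) = 7*2 = 14)
I(O) = O*(-7 - O)/(1 - O) (I(O) = ((-2 + (-5 - O))/(6 + (-5 - O)))*O = ((-7 - O)/(1 - O))*O = O*(-7 - O)/(1 - O))
(-36*I(3))*g(o(4), 6) = -108*(7 + 3)/(-1 + 3)*14 = -108*10/2*14 = -36*15*14 = -540*14 = -7560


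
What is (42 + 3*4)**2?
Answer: 2916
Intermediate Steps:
(42 + 3*4)**2 = (42 + 12)**2 = 54**2 = 2916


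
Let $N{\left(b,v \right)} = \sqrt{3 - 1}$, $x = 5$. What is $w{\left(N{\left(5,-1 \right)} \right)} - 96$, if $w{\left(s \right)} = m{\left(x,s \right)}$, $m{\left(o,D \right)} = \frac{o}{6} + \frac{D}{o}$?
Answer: $- \frac{571}{6} + \frac{\sqrt{2}}{5} \approx -94.884$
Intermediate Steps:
$m{\left(o,D \right)} = \frac{o}{6} + \frac{D}{o}$ ($m{\left(o,D \right)} = o \frac{1}{6} + \frac{D}{o} = \frac{o}{6} + \frac{D}{o}$)
$N{\left(b,v \right)} = \sqrt{2}$
$w{\left(s \right)} = \frac{5}{6} + \frac{s}{5}$ ($w{\left(s \right)} = \frac{1}{6} \cdot 5 + \frac{s}{5} = \frac{5}{6} + s \frac{1}{5} = \frac{5}{6} + \frac{s}{5}$)
$w{\left(N{\left(5,-1 \right)} \right)} - 96 = \left(\frac{5}{6} + \frac{\sqrt{2}}{5}\right) - 96 = - \frac{571}{6} + \frac{\sqrt{2}}{5}$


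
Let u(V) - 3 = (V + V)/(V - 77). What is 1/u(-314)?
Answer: 391/1801 ≈ 0.21710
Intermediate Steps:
u(V) = 3 + 2*V/(-77 + V) (u(V) = 3 + (V + V)/(V - 77) = 3 + (2*V)/(-77 + V) = 3 + 2*V/(-77 + V))
1/u(-314) = 1/((-231 + 5*(-314))/(-77 - 314)) = 1/((-231 - 1570)/(-391)) = 1/(-1/391*(-1801)) = 1/(1801/391) = 391/1801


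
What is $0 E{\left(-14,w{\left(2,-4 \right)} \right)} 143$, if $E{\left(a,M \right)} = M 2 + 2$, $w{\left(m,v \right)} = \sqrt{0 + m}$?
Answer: $0$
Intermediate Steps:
$w{\left(m,v \right)} = \sqrt{m}$
$E{\left(a,M \right)} = 2 + 2 M$ ($E{\left(a,M \right)} = 2 M + 2 = 2 + 2 M$)
$0 E{\left(-14,w{\left(2,-4 \right)} \right)} 143 = 0 \left(2 + 2 \sqrt{2}\right) 143 = 0 \cdot 143 = 0$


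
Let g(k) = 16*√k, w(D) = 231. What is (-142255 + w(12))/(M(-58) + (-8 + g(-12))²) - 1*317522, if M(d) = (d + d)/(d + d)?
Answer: 2*(-81285632*√3 + 477323315*I)/(-3007*I + 512*√3) ≈ -3.1748e+5 - 12.815*I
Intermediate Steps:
M(d) = 1 (M(d) = (2*d)/((2*d)) = (2*d)*(1/(2*d)) = 1)
(-142255 + w(12))/(M(-58) + (-8 + g(-12))²) - 1*317522 = (-142255 + 231)/(1 + (-8 + 16*√(-12))²) - 1*317522 = -142024/(1 + (-8 + 16*(2*I*√3))²) - 317522 = -142024/(1 + (-8 + 32*I*√3)²) - 317522 = -317522 - 142024/(1 + (-8 + 32*I*√3)²)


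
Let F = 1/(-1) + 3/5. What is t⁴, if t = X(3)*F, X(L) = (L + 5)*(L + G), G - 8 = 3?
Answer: 2517630976/625 ≈ 4.0282e+6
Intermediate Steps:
G = 11 (G = 8 + 3 = 11)
X(L) = (5 + L)*(11 + L) (X(L) = (L + 5)*(L + 11) = (5 + L)*(11 + L))
F = -⅖ (F = 1*(-1) + 3*(⅕) = -1 + ⅗ = -⅖ ≈ -0.40000)
t = -224/5 (t = (55 + 3² + 16*3)*(-⅖) = (55 + 9 + 48)*(-⅖) = 112*(-⅖) = -224/5 ≈ -44.800)
t⁴ = (-224/5)⁴ = 2517630976/625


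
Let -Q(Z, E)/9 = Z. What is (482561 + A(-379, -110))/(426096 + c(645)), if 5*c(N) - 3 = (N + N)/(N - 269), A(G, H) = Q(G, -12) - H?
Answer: 456917080/400531449 ≈ 1.1408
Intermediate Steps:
Q(Z, E) = -9*Z
A(G, H) = -H - 9*G (A(G, H) = -9*G - H = -H - 9*G)
c(N) = 3/5 + 2*N/(5*(-269 + N)) (c(N) = 3/5 + ((N + N)/(N - 269))/5 = 3/5 + ((2*N)/(-269 + N))/5 = 3/5 + (2*N/(-269 + N))/5 = 3/5 + 2*N/(5*(-269 + N)))
(482561 + A(-379, -110))/(426096 + c(645)) = (482561 + (-1*(-110) - 9*(-379)))/(426096 + (-807/5 + 645)/(-269 + 645)) = (482561 + (110 + 3411))/(426096 + (2418/5)/376) = (482561 + 3521)/(426096 + (1/376)*(2418/5)) = 486082/(426096 + 1209/940) = 486082/(400531449/940) = 486082*(940/400531449) = 456917080/400531449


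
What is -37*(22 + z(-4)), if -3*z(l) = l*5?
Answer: -3182/3 ≈ -1060.7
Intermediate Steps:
z(l) = -5*l/3 (z(l) = -l*5/3 = -5*l/3)
-37*(22 + z(-4)) = -37*(22 - 5/3*(-4)) = -37*(22 + 20/3) = -37*86/3 = -3182/3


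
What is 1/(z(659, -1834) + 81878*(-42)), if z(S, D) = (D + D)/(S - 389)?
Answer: -135/464250094 ≈ -2.9079e-7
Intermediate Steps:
z(S, D) = 2*D/(-389 + S) (z(S, D) = (2*D)/(-389 + S) = 2*D/(-389 + S))
1/(z(659, -1834) + 81878*(-42)) = 1/(2*(-1834)/(-389 + 659) + 81878*(-42)) = 1/(2*(-1834)/270 - 3438876) = 1/(2*(-1834)*(1/270) - 3438876) = 1/(-1834/135 - 3438876) = 1/(-464250094/135) = -135/464250094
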